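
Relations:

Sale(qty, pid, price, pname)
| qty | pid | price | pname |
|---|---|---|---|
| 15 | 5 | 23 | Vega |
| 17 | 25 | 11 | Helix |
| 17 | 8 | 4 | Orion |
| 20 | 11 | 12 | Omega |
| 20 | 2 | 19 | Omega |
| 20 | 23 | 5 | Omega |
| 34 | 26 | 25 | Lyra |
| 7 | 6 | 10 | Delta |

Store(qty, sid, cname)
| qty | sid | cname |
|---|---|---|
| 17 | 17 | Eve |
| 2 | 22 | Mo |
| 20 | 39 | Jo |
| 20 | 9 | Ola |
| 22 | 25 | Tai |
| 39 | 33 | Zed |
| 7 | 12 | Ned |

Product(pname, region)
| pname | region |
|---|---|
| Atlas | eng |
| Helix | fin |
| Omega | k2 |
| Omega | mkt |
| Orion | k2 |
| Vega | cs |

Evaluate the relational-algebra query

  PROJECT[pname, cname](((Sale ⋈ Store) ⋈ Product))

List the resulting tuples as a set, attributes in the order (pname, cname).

Natural join on qty: {(17, 25, 11, Helix, 17, Eve), (17, 8, 4, Orion, 17, Eve), (20, 11, 12, Omega, 39, Jo), (20, 11, 12, Omega, 9, Ola), (20, 2, 19, Omega, 39, Jo), (20, 2, 19, Omega, 9, Ola), (20, 23, 5, Omega, 39, Jo), (20, 23, 5, Omega, 9, Ola), (7, 6, 10, Delta, 12, Ned)}
Natural join on pname: {(17, 25, 11, Helix, 17, Eve, fin), (17, 8, 4, Orion, 17, Eve, k2), (20, 11, 12, Omega, 39, Jo, k2), (20, 11, 12, Omega, 39, Jo, mkt), (20, 11, 12, Omega, 9, Ola, k2), (20, 11, 12, Omega, 9, Ola, mkt), (20, 2, 19, Omega, 39, Jo, k2), (20, 2, 19, Omega, 39, Jo, mkt), (20, 2, 19, Omega, 9, Ola, k2), (20, 2, 19, Omega, 9, Ola, mkt), (20, 23, 5, Omega, 39, Jo, k2), (20, 23, 5, Omega, 39, Jo, mkt), (20, 23, 5, Omega, 9, Ola, k2), (20, 23, 5, Omega, 9, Ola, mkt)}
Projecting to pname, cname (10 duplicate(s) eliminated): {(Helix, Eve), (Omega, Jo), (Omega, Ola), (Orion, Eve)}

{(Helix, Eve), (Omega, Jo), (Omega, Ola), (Orion, Eve)}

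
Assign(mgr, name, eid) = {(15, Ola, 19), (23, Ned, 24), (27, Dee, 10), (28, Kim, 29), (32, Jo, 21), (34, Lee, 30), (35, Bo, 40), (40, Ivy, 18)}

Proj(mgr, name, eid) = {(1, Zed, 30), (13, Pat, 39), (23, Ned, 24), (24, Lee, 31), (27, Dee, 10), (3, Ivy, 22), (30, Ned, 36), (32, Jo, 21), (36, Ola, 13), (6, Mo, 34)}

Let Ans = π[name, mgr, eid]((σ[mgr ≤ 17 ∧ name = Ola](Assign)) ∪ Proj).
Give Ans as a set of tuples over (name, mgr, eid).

σ[mgr ≤ 17 ∧ name = Ola]: keep tuples satisfying mgr ≤ 17 ∧ name = Ola → {(15, Ola, 19)}
Set union of the two operands is {(1, Zed, 30), (13, Pat, 39), (15, Ola, 19), (23, Ned, 24), (24, Lee, 31), (27, Dee, 10), (3, Ivy, 22), (30, Ned, 36), (32, Jo, 21), (36, Ola, 13), (6, Mo, 34)}.
Projecting to name, mgr, eid: {(Dee, 27, 10), (Ivy, 3, 22), (Jo, 32, 21), (Lee, 24, 31), (Mo, 6, 34), (Ned, 23, 24), (Ned, 30, 36), (Ola, 15, 19), (Ola, 36, 13), (Pat, 13, 39), (Zed, 1, 30)}

{(Dee, 27, 10), (Ivy, 3, 22), (Jo, 32, 21), (Lee, 24, 31), (Mo, 6, 34), (Ned, 23, 24), (Ned, 30, 36), (Ola, 15, 19), (Ola, 36, 13), (Pat, 13, 39), (Zed, 1, 30)}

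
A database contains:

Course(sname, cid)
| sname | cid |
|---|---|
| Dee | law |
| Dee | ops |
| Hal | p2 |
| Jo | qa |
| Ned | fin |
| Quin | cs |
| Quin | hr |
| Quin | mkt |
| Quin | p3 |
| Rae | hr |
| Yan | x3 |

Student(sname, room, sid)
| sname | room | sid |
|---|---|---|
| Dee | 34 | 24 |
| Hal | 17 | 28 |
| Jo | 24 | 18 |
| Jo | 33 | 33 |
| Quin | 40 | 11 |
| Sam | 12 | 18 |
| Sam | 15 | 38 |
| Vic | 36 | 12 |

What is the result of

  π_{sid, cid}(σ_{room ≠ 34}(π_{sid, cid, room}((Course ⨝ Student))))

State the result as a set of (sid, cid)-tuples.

Natural join on sname: {(Dee, law, 34, 24), (Dee, ops, 34, 24), (Hal, p2, 17, 28), (Jo, qa, 24, 18), (Jo, qa, 33, 33), (Quin, cs, 40, 11), (Quin, hr, 40, 11), (Quin, mkt, 40, 11), (Quin, p3, 40, 11)}
π[sid, cid, room]: project onto (sid, cid, room) → {(11, cs, 40), (11, hr, 40), (11, mkt, 40), (11, p3, 40), (18, qa, 24), (24, law, 34), (24, ops, 34), (28, p2, 17), (33, qa, 33)}
Apply σ_{room ≠ 34}; surviving tuples: {(11, cs, 40), (11, hr, 40), (11, mkt, 40), (11, p3, 40), (18, qa, 24), (28, p2, 17), (33, qa, 33)}
π[sid, cid]: project onto (sid, cid) → {(11, cs), (11, hr), (11, mkt), (11, p3), (18, qa), (28, p2), (33, qa)}

{(11, cs), (11, hr), (11, mkt), (11, p3), (18, qa), (28, p2), (33, qa)}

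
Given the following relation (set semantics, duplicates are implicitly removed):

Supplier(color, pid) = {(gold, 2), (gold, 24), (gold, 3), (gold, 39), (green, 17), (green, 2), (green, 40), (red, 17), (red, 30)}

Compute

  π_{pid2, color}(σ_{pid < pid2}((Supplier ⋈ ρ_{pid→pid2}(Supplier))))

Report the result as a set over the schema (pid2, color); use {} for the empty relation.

{(17, green), (24, gold), (3, gold), (30, red), (39, gold), (40, green)}

ρ[pid→pid2]: schema becomes (color, pid2); tuples unchanged.
Supplier ⋈ ρ_{pid→pid2}(Supplier) (natural join on color): {(gold, 2, 2), (gold, 2, 24), (gold, 2, 3), (gold, 2, 39), (gold, 24, 2), (gold, 24, 24), (gold, 24, 3), (gold, 24, 39), (gold, 3, 2), (gold, 3, 24), (gold, 3, 3), (gold, 3, 39), (gold, 39, 2), (gold, 39, 24), (gold, 39, 3), (gold, 39, 39), (green, 17, 17), (green, 17, 2), (green, 17, 40), (green, 2, 17), (green, 2, 2), (green, 2, 40), (green, 40, 17), (green, 40, 2), (green, 40, 40), (red, 17, 17), (red, 17, 30), (red, 30, 17), (red, 30, 30)}
Selection pid < pid2: {(gold, 2, 24), (gold, 2, 3), (gold, 2, 39), (gold, 24, 39), (gold, 3, 24), (gold, 3, 39), (green, 17, 40), (green, 2, 17), (green, 2, 40), (red, 17, 30)}
Keep only column(s) pid2, color (4 duplicate(s) eliminated): {(17, green), (24, gold), (3, gold), (30, red), (39, gold), (40, green)}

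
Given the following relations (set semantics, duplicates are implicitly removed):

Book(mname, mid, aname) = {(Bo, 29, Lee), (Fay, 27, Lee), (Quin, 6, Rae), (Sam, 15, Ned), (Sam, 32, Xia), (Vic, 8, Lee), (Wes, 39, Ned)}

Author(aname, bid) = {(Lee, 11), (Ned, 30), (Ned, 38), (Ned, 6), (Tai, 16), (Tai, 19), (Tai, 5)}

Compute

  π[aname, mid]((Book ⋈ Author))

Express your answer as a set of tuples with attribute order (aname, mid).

Natural join on aname: {(Bo, 29, Lee, 11), (Fay, 27, Lee, 11), (Sam, 15, Ned, 30), (Sam, 15, Ned, 38), (Sam, 15, Ned, 6), (Vic, 8, Lee, 11), (Wes, 39, Ned, 30), (Wes, 39, Ned, 38), (Wes, 39, Ned, 6)}
Keep only column(s) aname, mid (4 duplicate(s) eliminated): {(Lee, 27), (Lee, 29), (Lee, 8), (Ned, 15), (Ned, 39)}

{(Lee, 27), (Lee, 29), (Lee, 8), (Ned, 15), (Ned, 39)}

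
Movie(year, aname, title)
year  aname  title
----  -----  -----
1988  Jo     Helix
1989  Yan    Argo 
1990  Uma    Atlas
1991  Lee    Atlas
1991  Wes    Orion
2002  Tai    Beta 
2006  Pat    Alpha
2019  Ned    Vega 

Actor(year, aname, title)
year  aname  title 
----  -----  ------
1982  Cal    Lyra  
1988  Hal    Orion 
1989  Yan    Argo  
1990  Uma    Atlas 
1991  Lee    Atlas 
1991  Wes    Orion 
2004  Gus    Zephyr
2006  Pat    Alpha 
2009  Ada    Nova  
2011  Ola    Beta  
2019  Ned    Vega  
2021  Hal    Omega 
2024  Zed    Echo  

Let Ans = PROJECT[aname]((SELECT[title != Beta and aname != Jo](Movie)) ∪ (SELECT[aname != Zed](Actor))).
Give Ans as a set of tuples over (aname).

{Ada, Cal, Gus, Hal, Lee, Ned, Ola, Pat, Uma, Wes, Yan}

σ[title != Beta and aname != Jo]: keep tuples satisfying title != Beta and aname != Jo → {(1989, Yan, Argo), (1990, Uma, Atlas), (1991, Lee, Atlas), (1991, Wes, Orion), (2006, Pat, Alpha), (2019, Ned, Vega)}
σ[aname != Zed]: keep tuples satisfying aname != Zed → {(1982, Cal, Lyra), (1988, Hal, Orion), (1989, Yan, Argo), (1990, Uma, Atlas), (1991, Lee, Atlas), (1991, Wes, Orion), (2004, Gus, Zephyr), (2006, Pat, Alpha), (2009, Ada, Nova), (2011, Ola, Beta), (2019, Ned, Vega), (2021, Hal, Omega)}
Union: {(1989, Yan, Argo), (1990, Uma, Atlas), (1991, Lee, Atlas), (1991, Wes, Orion), (2006, Pat, Alpha), (2019, Ned, Vega)} with {(1982, Cal, Lyra), (1988, Hal, Orion), (1989, Yan, Argo), (1990, Uma, Atlas), (1991, Lee, Atlas), (1991, Wes, Orion), (2004, Gus, Zephyr), (2006, Pat, Alpha), (2009, Ada, Nova), (2011, Ola, Beta), (2019, Ned, Vega), (2021, Hal, Omega)} → {(1982, Cal, Lyra), (1988, Hal, Orion), (1989, Yan, Argo), (1990, Uma, Atlas), (1991, Lee, Atlas), (1991, Wes, Orion), (2004, Gus, Zephyr), (2006, Pat, Alpha), (2009, Ada, Nova), (2011, Ola, Beta), (2019, Ned, Vega), (2021, Hal, Omega)}
Projecting to aname (1 duplicate(s) eliminated): {Ada, Cal, Gus, Hal, Lee, Ned, Ola, Pat, Uma, Wes, Yan}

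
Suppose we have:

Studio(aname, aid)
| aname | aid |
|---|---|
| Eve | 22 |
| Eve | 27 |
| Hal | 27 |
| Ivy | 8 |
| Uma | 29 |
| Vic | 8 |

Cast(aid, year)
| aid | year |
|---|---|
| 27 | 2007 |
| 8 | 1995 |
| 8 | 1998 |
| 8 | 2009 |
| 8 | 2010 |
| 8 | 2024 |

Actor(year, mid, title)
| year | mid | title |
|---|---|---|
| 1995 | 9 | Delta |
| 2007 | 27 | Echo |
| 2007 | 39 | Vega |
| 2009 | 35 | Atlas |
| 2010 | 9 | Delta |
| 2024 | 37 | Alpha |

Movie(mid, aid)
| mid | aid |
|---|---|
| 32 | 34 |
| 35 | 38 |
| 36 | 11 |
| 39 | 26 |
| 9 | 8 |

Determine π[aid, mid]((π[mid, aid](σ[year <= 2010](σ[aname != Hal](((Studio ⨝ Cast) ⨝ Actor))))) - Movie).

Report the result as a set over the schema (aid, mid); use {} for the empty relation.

{(27, 27), (27, 39), (8, 35)}

Natural join on aid: {(Eve, 27, 2007), (Hal, 27, 2007), (Ivy, 8, 1995), (Ivy, 8, 1998), (Ivy, 8, 2009), (Ivy, 8, 2010), (Ivy, 8, 2024), (Vic, 8, 1995), (Vic, 8, 1998), (Vic, 8, 2009), (Vic, 8, 2010), (Vic, 8, 2024)}
Natural join on year: {(Eve, 27, 2007, 27, Echo), (Eve, 27, 2007, 39, Vega), (Hal, 27, 2007, 27, Echo), (Hal, 27, 2007, 39, Vega), (Ivy, 8, 1995, 9, Delta), (Ivy, 8, 2009, 35, Atlas), (Ivy, 8, 2010, 9, Delta), (Ivy, 8, 2024, 37, Alpha), (Vic, 8, 1995, 9, Delta), (Vic, 8, 2009, 35, Atlas), (Vic, 8, 2010, 9, Delta), (Vic, 8, 2024, 37, Alpha)}
σ[aname != Hal]: keep tuples satisfying aname != Hal → {(Eve, 27, 2007, 27, Echo), (Eve, 27, 2007, 39, Vega), (Ivy, 8, 1995, 9, Delta), (Ivy, 8, 2009, 35, Atlas), (Ivy, 8, 2010, 9, Delta), (Ivy, 8, 2024, 37, Alpha), (Vic, 8, 1995, 9, Delta), (Vic, 8, 2009, 35, Atlas), (Vic, 8, 2010, 9, Delta), (Vic, 8, 2024, 37, Alpha)}
σ[year <= 2010]: keep tuples satisfying year <= 2010 → {(Eve, 27, 2007, 27, Echo), (Eve, 27, 2007, 39, Vega), (Ivy, 8, 1995, 9, Delta), (Ivy, 8, 2009, 35, Atlas), (Ivy, 8, 2010, 9, Delta), (Vic, 8, 1995, 9, Delta), (Vic, 8, 2009, 35, Atlas), (Vic, 8, 2010, 9, Delta)}
π[mid, aid]: project onto (mid, aid) (4 duplicate(s) eliminated) → {(27, 27), (35, 8), (39, 27), (9, 8)}
Difference: {(27, 27), (35, 8), (39, 27), (9, 8)} with {(32, 34), (35, 38), (36, 11), (39, 26), (9, 8)} → {(27, 27), (35, 8), (39, 27)}
π[aid, mid]: project onto (aid, mid) → {(27, 27), (27, 39), (8, 35)}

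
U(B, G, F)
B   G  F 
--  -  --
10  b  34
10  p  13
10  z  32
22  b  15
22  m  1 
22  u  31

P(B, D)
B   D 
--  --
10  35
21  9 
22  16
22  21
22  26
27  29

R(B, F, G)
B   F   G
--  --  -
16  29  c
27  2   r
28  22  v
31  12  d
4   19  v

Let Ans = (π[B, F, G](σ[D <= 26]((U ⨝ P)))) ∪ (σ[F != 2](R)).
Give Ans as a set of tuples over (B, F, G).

U ⋈ P (natural join on B): {(10, b, 34, 35), (10, p, 13, 35), (10, z, 32, 35), (22, b, 15, 16), (22, b, 15, 21), (22, b, 15, 26), (22, m, 1, 16), (22, m, 1, 21), (22, m, 1, 26), (22, u, 31, 16), (22, u, 31, 21), (22, u, 31, 26)}
σ[D <= 26]: keep tuples satisfying D <= 26 → {(22, b, 15, 16), (22, b, 15, 21), (22, b, 15, 26), (22, m, 1, 16), (22, m, 1, 21), (22, m, 1, 26), (22, u, 31, 16), (22, u, 31, 21), (22, u, 31, 26)}
π_{B, F, G} gives {(22, 1, m), (22, 15, b), (22, 31, u)} (6 duplicate(s) eliminated).
σ[F != 2]: keep tuples satisfying F != 2 → {(16, 29, c), (28, 22, v), (31, 12, d), (4, 19, v)}
Set union of the two operands is {(16, 29, c), (22, 1, m), (22, 15, b), (22, 31, u), (28, 22, v), (31, 12, d), (4, 19, v)}.

{(16, 29, c), (22, 1, m), (22, 15, b), (22, 31, u), (28, 22, v), (31, 12, d), (4, 19, v)}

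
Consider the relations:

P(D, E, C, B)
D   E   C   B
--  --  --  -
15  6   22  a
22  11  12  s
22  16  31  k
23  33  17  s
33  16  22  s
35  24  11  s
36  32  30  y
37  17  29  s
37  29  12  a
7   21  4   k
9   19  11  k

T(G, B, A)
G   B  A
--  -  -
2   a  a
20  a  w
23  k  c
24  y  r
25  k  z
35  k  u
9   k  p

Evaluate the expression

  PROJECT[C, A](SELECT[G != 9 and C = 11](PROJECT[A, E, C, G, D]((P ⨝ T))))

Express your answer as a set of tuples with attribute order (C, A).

Joining P and T on B yields {(15, 6, 22, a, 2, a), (15, 6, 22, a, 20, w), (22, 16, 31, k, 23, c), (22, 16, 31, k, 25, z), (22, 16, 31, k, 35, u), (22, 16, 31, k, 9, p), (36, 32, 30, y, 24, r), (37, 29, 12, a, 2, a), (37, 29, 12, a, 20, w), (7, 21, 4, k, 23, c), (7, 21, 4, k, 25, z), (7, 21, 4, k, 35, u), (7, 21, 4, k, 9, p), (9, 19, 11, k, 23, c), (9, 19, 11, k, 25, z), (9, 19, 11, k, 35, u), (9, 19, 11, k, 9, p)}.
Keep only column(s) A, E, C, G, D: {(a, 29, 12, 2, 37), (a, 6, 22, 2, 15), (c, 16, 31, 23, 22), (c, 19, 11, 23, 9), (c, 21, 4, 23, 7), (p, 16, 31, 9, 22), (p, 19, 11, 9, 9), (p, 21, 4, 9, 7), (r, 32, 30, 24, 36), (u, 16, 31, 35, 22), (u, 19, 11, 35, 9), (u, 21, 4, 35, 7), (w, 29, 12, 20, 37), (w, 6, 22, 20, 15), (z, 16, 31, 25, 22), (z, 19, 11, 25, 9), (z, 21, 4, 25, 7)}
Apply σ_{G != 9 and C = 11}; surviving tuples: {(c, 19, 11, 23, 9), (u, 19, 11, 35, 9), (z, 19, 11, 25, 9)}
Keep only column(s) C, A: {(11, c), (11, u), (11, z)}

{(11, c), (11, u), (11, z)}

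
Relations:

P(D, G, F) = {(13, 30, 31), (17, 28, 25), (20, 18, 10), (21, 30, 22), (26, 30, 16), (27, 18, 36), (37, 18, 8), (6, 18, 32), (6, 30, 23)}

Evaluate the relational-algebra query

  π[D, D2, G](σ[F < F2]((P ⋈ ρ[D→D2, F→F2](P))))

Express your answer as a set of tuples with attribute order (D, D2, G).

ρ[D→D2, F→F2]: schema becomes (D2, G, F2); tuples unchanged.
P ⋈ ρ[D→D2, F→F2](P) (natural join on G): {(13, 30, 31, 13, 31), (13, 30, 31, 21, 22), (13, 30, 31, 26, 16), (13, 30, 31, 6, 23), (17, 28, 25, 17, 25), (20, 18, 10, 20, 10), (20, 18, 10, 27, 36), (20, 18, 10, 37, 8), (20, 18, 10, 6, 32), (21, 30, 22, 13, 31), (21, 30, 22, 21, 22), (21, 30, 22, 26, 16), (21, 30, 22, 6, 23), (26, 30, 16, 13, 31), (26, 30, 16, 21, 22), (26, 30, 16, 26, 16), (26, 30, 16, 6, 23), (27, 18, 36, 20, 10), (27, 18, 36, 27, 36), (27, 18, 36, 37, 8), (27, 18, 36, 6, 32), (37, 18, 8, 20, 10), (37, 18, 8, 27, 36), (37, 18, 8, 37, 8), (37, 18, 8, 6, 32), (6, 18, 32, 20, 10), (6, 18, 32, 27, 36), (6, 18, 32, 37, 8), (6, 18, 32, 6, 32), (6, 30, 23, 13, 31), (6, 30, 23, 21, 22), (6, 30, 23, 26, 16), (6, 30, 23, 6, 23)}
Apply σ_{F < F2}; surviving tuples: {(20, 18, 10, 27, 36), (20, 18, 10, 6, 32), (21, 30, 22, 13, 31), (21, 30, 22, 6, 23), (26, 30, 16, 13, 31), (26, 30, 16, 21, 22), (26, 30, 16, 6, 23), (37, 18, 8, 20, 10), (37, 18, 8, 27, 36), (37, 18, 8, 6, 32), (6, 18, 32, 27, 36), (6, 30, 23, 13, 31)}
Projecting to D, D2, G: {(20, 27, 18), (20, 6, 18), (21, 13, 30), (21, 6, 30), (26, 13, 30), (26, 21, 30), (26, 6, 30), (37, 20, 18), (37, 27, 18), (37, 6, 18), (6, 13, 30), (6, 27, 18)}

{(20, 27, 18), (20, 6, 18), (21, 13, 30), (21, 6, 30), (26, 13, 30), (26, 21, 30), (26, 6, 30), (37, 20, 18), (37, 27, 18), (37, 6, 18), (6, 13, 30), (6, 27, 18)}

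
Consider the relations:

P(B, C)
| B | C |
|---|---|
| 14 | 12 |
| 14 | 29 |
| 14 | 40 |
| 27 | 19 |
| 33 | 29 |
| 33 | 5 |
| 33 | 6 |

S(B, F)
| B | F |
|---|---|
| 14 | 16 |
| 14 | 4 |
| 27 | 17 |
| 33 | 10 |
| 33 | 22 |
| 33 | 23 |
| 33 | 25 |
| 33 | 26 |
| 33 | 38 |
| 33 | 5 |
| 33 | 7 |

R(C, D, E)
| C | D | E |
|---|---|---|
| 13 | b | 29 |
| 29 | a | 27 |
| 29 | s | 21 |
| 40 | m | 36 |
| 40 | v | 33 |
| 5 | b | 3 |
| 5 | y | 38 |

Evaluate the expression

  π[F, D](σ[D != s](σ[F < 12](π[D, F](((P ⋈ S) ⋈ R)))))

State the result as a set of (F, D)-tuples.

P ⋈ S (natural join on B): {(14, 12, 16), (14, 12, 4), (14, 29, 16), (14, 29, 4), (14, 40, 16), (14, 40, 4), (27, 19, 17), (33, 29, 10), (33, 29, 22), (33, 29, 23), (33, 29, 25), (33, 29, 26), (33, 29, 38), (33, 29, 5), (33, 29, 7), (33, 5, 10), (33, 5, 22), (33, 5, 23), (33, 5, 25), (33, 5, 26), (33, 5, 38), (33, 5, 5), (33, 5, 7), (33, 6, 10), (33, 6, 22), (33, 6, 23), (33, 6, 25), (33, 6, 26), (33, 6, 38), (33, 6, 5), (33, 6, 7)}
(P ⋈ S) ⋈ R (natural join on C): {(14, 29, 16, a, 27), (14, 29, 16, s, 21), (14, 29, 4, a, 27), (14, 29, 4, s, 21), (14, 40, 16, m, 36), (14, 40, 16, v, 33), (14, 40, 4, m, 36), (14, 40, 4, v, 33), (33, 29, 10, a, 27), (33, 29, 10, s, 21), (33, 29, 22, a, 27), (33, 29, 22, s, 21), (33, 29, 23, a, 27), (33, 29, 23, s, 21), (33, 29, 25, a, 27), (33, 29, 25, s, 21), (33, 29, 26, a, 27), (33, 29, 26, s, 21), (33, 29, 38, a, 27), (33, 29, 38, s, 21), (33, 29, 5, a, 27), (33, 29, 5, s, 21), (33, 29, 7, a, 27), (33, 29, 7, s, 21), (33, 5, 10, b, 3), (33, 5, 10, y, 38), (33, 5, 22, b, 3), (33, 5, 22, y, 38), (33, 5, 23, b, 3), (33, 5, 23, y, 38), (33, 5, 25, b, 3), (33, 5, 25, y, 38), (33, 5, 26, b, 3), (33, 5, 26, y, 38), (33, 5, 38, b, 3), (33, 5, 38, y, 38), (33, 5, 5, b, 3), (33, 5, 5, y, 38), (33, 5, 7, b, 3), (33, 5, 7, y, 38)}
Projecting to D, F: {(a, 10), (a, 16), (a, 22), (a, 23), (a, 25), (a, 26), (a, 38), (a, 4), (a, 5), (a, 7), (b, 10), (b, 22), (b, 23), (b, 25), (b, 26), (b, 38), (b, 5), (b, 7), (m, 16), (m, 4), (s, 10), (s, 16), (s, 22), (s, 23), (s, 25), (s, 26), (s, 38), (s, 4), (s, 5), (s, 7), (v, 16), (v, 4), (y, 10), (y, 22), (y, 23), (y, 25), (y, 26), (y, 38), (y, 5), (y, 7)}
σ[F < 12]: keep tuples satisfying F < 12 → {(a, 10), (a, 4), (a, 5), (a, 7), (b, 10), (b, 5), (b, 7), (m, 4), (s, 10), (s, 4), (s, 5), (s, 7), (v, 4), (y, 10), (y, 5), (y, 7)}
σ[D != s]: keep tuples satisfying D != s → {(a, 10), (a, 4), (a, 5), (a, 7), (b, 10), (b, 5), (b, 7), (m, 4), (v, 4), (y, 10), (y, 5), (y, 7)}
Projecting to F, D: {(10, a), (10, b), (10, y), (4, a), (4, m), (4, v), (5, a), (5, b), (5, y), (7, a), (7, b), (7, y)}

{(10, a), (10, b), (10, y), (4, a), (4, m), (4, v), (5, a), (5, b), (5, y), (7, a), (7, b), (7, y)}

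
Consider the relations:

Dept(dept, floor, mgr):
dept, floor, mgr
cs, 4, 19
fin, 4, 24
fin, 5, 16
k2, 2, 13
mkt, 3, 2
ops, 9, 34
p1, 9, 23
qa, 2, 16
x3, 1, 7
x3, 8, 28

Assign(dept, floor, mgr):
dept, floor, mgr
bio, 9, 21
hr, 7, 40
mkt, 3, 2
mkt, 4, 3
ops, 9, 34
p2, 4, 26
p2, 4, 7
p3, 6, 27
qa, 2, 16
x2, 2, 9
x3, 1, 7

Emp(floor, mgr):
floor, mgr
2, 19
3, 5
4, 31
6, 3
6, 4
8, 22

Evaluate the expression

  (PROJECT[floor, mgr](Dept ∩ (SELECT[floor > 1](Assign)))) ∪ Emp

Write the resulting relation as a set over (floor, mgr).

σ[floor > 1]: keep tuples satisfying floor > 1 → {(bio, 9, 21), (hr, 7, 40), (mkt, 3, 2), (mkt, 4, 3), (ops, 9, 34), (p2, 4, 26), (p2, 4, 7), (p3, 6, 27), (qa, 2, 16), (x2, 2, 9)}
Set intersection of the two operands is {(mkt, 3, 2), (ops, 9, 34), (qa, 2, 16)}.
π_{floor, mgr} gives {(2, 16), (3, 2), (9, 34)}.
Set union of the two operands is {(2, 16), (2, 19), (3, 2), (3, 5), (4, 31), (6, 3), (6, 4), (8, 22), (9, 34)}.

{(2, 16), (2, 19), (3, 2), (3, 5), (4, 31), (6, 3), (6, 4), (8, 22), (9, 34)}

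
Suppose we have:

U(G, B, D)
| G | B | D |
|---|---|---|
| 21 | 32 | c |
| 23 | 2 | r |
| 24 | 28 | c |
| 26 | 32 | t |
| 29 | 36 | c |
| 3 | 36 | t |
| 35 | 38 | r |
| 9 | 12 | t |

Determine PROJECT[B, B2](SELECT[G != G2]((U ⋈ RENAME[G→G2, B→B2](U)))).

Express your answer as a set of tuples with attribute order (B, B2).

{(12, 32), (12, 36), (2, 38), (28, 32), (28, 36), (32, 12), (32, 28), (32, 36), (36, 12), (36, 28), (36, 32), (38, 2)}

ρ[G→G2, B→B2]: schema becomes (G2, B2, D); tuples unchanged.
Natural join on D: {(21, 32, c, 21, 32), (21, 32, c, 24, 28), (21, 32, c, 29, 36), (23, 2, r, 23, 2), (23, 2, r, 35, 38), (24, 28, c, 21, 32), (24, 28, c, 24, 28), (24, 28, c, 29, 36), (26, 32, t, 26, 32), (26, 32, t, 3, 36), (26, 32, t, 9, 12), (29, 36, c, 21, 32), (29, 36, c, 24, 28), (29, 36, c, 29, 36), (3, 36, t, 26, 32), (3, 36, t, 3, 36), (3, 36, t, 9, 12), (35, 38, r, 23, 2), (35, 38, r, 35, 38), (9, 12, t, 26, 32), (9, 12, t, 3, 36), (9, 12, t, 9, 12)}
Selection G != G2: {(21, 32, c, 24, 28), (21, 32, c, 29, 36), (23, 2, r, 35, 38), (24, 28, c, 21, 32), (24, 28, c, 29, 36), (26, 32, t, 3, 36), (26, 32, t, 9, 12), (29, 36, c, 21, 32), (29, 36, c, 24, 28), (3, 36, t, 26, 32), (3, 36, t, 9, 12), (35, 38, r, 23, 2), (9, 12, t, 26, 32), (9, 12, t, 3, 36)}
Keep only column(s) B, B2 (2 duplicate(s) eliminated): {(12, 32), (12, 36), (2, 38), (28, 32), (28, 36), (32, 12), (32, 28), (32, 36), (36, 12), (36, 28), (36, 32), (38, 2)}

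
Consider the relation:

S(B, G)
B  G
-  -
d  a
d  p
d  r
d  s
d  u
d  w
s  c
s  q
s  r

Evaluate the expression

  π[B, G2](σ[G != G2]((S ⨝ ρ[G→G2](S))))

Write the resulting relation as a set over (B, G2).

{(d, a), (d, p), (d, r), (d, s), (d, u), (d, w), (s, c), (s, q), (s, r)}

ρ[G→G2]: schema becomes (B, G2); tuples unchanged.
Joining S and ρ[G→G2](S) on B yields {(d, a, a), (d, a, p), (d, a, r), (d, a, s), (d, a, u), (d, a, w), (d, p, a), (d, p, p), (d, p, r), (d, p, s), (d, p, u), (d, p, w), (d, r, a), (d, r, p), (d, r, r), (d, r, s), (d, r, u), (d, r, w), (d, s, a), (d, s, p), (d, s, r), (d, s, s), (d, s, u), (d, s, w), (d, u, a), (d, u, p), (d, u, r), (d, u, s), (d, u, u), (d, u, w), (d, w, a), (d, w, p), (d, w, r), (d, w, s), (d, w, u), (d, w, w), (s, c, c), (s, c, q), (s, c, r), (s, q, c), (s, q, q), (s, q, r), (s, r, c), (s, r, q), (s, r, r)}.
Filtering on G != G2 leaves {(d, a, p), (d, a, r), (d, a, s), (d, a, u), (d, a, w), (d, p, a), (d, p, r), (d, p, s), (d, p, u), (d, p, w), (d, r, a), (d, r, p), (d, r, s), (d, r, u), (d, r, w), (d, s, a), (d, s, p), (d, s, r), (d, s, u), (d, s, w), (d, u, a), (d, u, p), (d, u, r), (d, u, s), (d, u, w), (d, w, a), (d, w, p), (d, w, r), (d, w, s), (d, w, u), (s, c, q), (s, c, r), (s, q, c), (s, q, r), (s, r, c), (s, r, q)}.
π[B, G2]: project onto (B, G2) (27 duplicate(s) eliminated) → {(d, a), (d, p), (d, r), (d, s), (d, u), (d, w), (s, c), (s, q), (s, r)}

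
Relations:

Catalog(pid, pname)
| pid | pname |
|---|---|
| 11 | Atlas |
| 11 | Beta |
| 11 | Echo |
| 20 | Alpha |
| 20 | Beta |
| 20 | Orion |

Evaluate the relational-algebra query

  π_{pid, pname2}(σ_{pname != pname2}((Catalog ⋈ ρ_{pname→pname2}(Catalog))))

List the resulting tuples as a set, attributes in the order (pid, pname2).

ρ[pname→pname2]: schema becomes (pid, pname2); tuples unchanged.
Catalog ⋈ ρ_{pname→pname2}(Catalog) (natural join on pid): {(11, Atlas, Atlas), (11, Atlas, Beta), (11, Atlas, Echo), (11, Beta, Atlas), (11, Beta, Beta), (11, Beta, Echo), (11, Echo, Atlas), (11, Echo, Beta), (11, Echo, Echo), (20, Alpha, Alpha), (20, Alpha, Beta), (20, Alpha, Orion), (20, Beta, Alpha), (20, Beta, Beta), (20, Beta, Orion), (20, Orion, Alpha), (20, Orion, Beta), (20, Orion, Orion)}
Selection pname != pname2: {(11, Atlas, Beta), (11, Atlas, Echo), (11, Beta, Atlas), (11, Beta, Echo), (11, Echo, Atlas), (11, Echo, Beta), (20, Alpha, Beta), (20, Alpha, Orion), (20, Beta, Alpha), (20, Beta, Orion), (20, Orion, Alpha), (20, Orion, Beta)}
π_{pid, pname2} gives {(11, Atlas), (11, Beta), (11, Echo), (20, Alpha), (20, Beta), (20, Orion)} (6 duplicate(s) eliminated).

{(11, Atlas), (11, Beta), (11, Echo), (20, Alpha), (20, Beta), (20, Orion)}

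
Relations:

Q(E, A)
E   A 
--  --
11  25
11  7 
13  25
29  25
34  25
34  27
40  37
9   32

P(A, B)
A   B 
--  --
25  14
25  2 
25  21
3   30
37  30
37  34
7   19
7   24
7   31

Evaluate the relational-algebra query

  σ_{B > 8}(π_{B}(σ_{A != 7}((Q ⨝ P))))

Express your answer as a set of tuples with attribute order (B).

Natural join on A: {(11, 25, 14), (11, 25, 2), (11, 25, 21), (11, 7, 19), (11, 7, 24), (11, 7, 31), (13, 25, 14), (13, 25, 2), (13, 25, 21), (29, 25, 14), (29, 25, 2), (29, 25, 21), (34, 25, 14), (34, 25, 2), (34, 25, 21), (40, 37, 30), (40, 37, 34)}
σ[A != 7]: keep tuples satisfying A != 7 → {(11, 25, 14), (11, 25, 2), (11, 25, 21), (13, 25, 14), (13, 25, 2), (13, 25, 21), (29, 25, 14), (29, 25, 2), (29, 25, 21), (34, 25, 14), (34, 25, 2), (34, 25, 21), (40, 37, 30), (40, 37, 34)}
Keep only column(s) B (9 duplicate(s) eliminated): {14, 2, 21, 30, 34}
σ[B > 8]: keep tuples satisfying B > 8 → {14, 21, 30, 34}

{14, 21, 30, 34}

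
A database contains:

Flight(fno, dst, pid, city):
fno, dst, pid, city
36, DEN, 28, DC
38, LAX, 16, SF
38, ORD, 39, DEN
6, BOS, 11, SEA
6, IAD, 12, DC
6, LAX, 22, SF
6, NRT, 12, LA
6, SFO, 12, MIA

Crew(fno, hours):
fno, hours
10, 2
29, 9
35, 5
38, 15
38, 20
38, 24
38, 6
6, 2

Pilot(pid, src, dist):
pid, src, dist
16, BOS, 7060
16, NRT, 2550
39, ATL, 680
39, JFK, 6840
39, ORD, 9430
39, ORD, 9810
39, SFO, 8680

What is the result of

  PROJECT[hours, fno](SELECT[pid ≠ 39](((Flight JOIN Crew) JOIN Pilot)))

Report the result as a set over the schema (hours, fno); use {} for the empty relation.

Flight ⋈ Crew (natural join on fno): {(38, LAX, 16, SF, 15), (38, LAX, 16, SF, 20), (38, LAX, 16, SF, 24), (38, LAX, 16, SF, 6), (38, ORD, 39, DEN, 15), (38, ORD, 39, DEN, 20), (38, ORD, 39, DEN, 24), (38, ORD, 39, DEN, 6), (6, BOS, 11, SEA, 2), (6, IAD, 12, DC, 2), (6, LAX, 22, SF, 2), (6, NRT, 12, LA, 2), (6, SFO, 12, MIA, 2)}
(Flight JOIN Crew) ⋈ Pilot (natural join on pid): {(38, LAX, 16, SF, 15, BOS, 7060), (38, LAX, 16, SF, 15, NRT, 2550), (38, LAX, 16, SF, 20, BOS, 7060), (38, LAX, 16, SF, 20, NRT, 2550), (38, LAX, 16, SF, 24, BOS, 7060), (38, LAX, 16, SF, 24, NRT, 2550), (38, LAX, 16, SF, 6, BOS, 7060), (38, LAX, 16, SF, 6, NRT, 2550), (38, ORD, 39, DEN, 15, ATL, 680), (38, ORD, 39, DEN, 15, JFK, 6840), (38, ORD, 39, DEN, 15, ORD, 9430), (38, ORD, 39, DEN, 15, ORD, 9810), (38, ORD, 39, DEN, 15, SFO, 8680), (38, ORD, 39, DEN, 20, ATL, 680), (38, ORD, 39, DEN, 20, JFK, 6840), (38, ORD, 39, DEN, 20, ORD, 9430), (38, ORD, 39, DEN, 20, ORD, 9810), (38, ORD, 39, DEN, 20, SFO, 8680), (38, ORD, 39, DEN, 24, ATL, 680), (38, ORD, 39, DEN, 24, JFK, 6840), (38, ORD, 39, DEN, 24, ORD, 9430), (38, ORD, 39, DEN, 24, ORD, 9810), (38, ORD, 39, DEN, 24, SFO, 8680), (38, ORD, 39, DEN, 6, ATL, 680), (38, ORD, 39, DEN, 6, JFK, 6840), (38, ORD, 39, DEN, 6, ORD, 9430), (38, ORD, 39, DEN, 6, ORD, 9810), (38, ORD, 39, DEN, 6, SFO, 8680)}
Selection pid ≠ 39: {(38, LAX, 16, SF, 15, BOS, 7060), (38, LAX, 16, SF, 15, NRT, 2550), (38, LAX, 16, SF, 20, BOS, 7060), (38, LAX, 16, SF, 20, NRT, 2550), (38, LAX, 16, SF, 24, BOS, 7060), (38, LAX, 16, SF, 24, NRT, 2550), (38, LAX, 16, SF, 6, BOS, 7060), (38, LAX, 16, SF, 6, NRT, 2550)}
π[hours, fno]: project onto (hours, fno) (4 duplicate(s) eliminated) → {(15, 38), (20, 38), (24, 38), (6, 38)}

{(15, 38), (20, 38), (24, 38), (6, 38)}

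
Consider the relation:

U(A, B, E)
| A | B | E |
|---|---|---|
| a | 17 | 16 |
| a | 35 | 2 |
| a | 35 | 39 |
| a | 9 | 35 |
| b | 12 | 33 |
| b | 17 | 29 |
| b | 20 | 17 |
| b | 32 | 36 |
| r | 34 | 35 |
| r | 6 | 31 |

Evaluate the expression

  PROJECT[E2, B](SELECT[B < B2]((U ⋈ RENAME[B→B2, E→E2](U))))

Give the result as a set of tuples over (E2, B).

{(16, 9), (17, 12), (17, 17), (2, 17), (2, 9), (29, 12), (35, 6), (36, 12), (36, 17), (36, 20), (39, 17), (39, 9)}

ρ[B→B2, E→E2]: schema becomes (A, B2, E2); tuples unchanged.
U ⋈ RENAME[B→B2, E→E2](U) (natural join on A): {(a, 17, 16, 17, 16), (a, 17, 16, 35, 2), (a, 17, 16, 35, 39), (a, 17, 16, 9, 35), (a, 35, 2, 17, 16), (a, 35, 2, 35, 2), (a, 35, 2, 35, 39), (a, 35, 2, 9, 35), (a, 35, 39, 17, 16), (a, 35, 39, 35, 2), (a, 35, 39, 35, 39), (a, 35, 39, 9, 35), (a, 9, 35, 17, 16), (a, 9, 35, 35, 2), (a, 9, 35, 35, 39), (a, 9, 35, 9, 35), (b, 12, 33, 12, 33), (b, 12, 33, 17, 29), (b, 12, 33, 20, 17), (b, 12, 33, 32, 36), (b, 17, 29, 12, 33), (b, 17, 29, 17, 29), (b, 17, 29, 20, 17), (b, 17, 29, 32, 36), (b, 20, 17, 12, 33), (b, 20, 17, 17, 29), (b, 20, 17, 20, 17), (b, 20, 17, 32, 36), (b, 32, 36, 12, 33), (b, 32, 36, 17, 29), (b, 32, 36, 20, 17), (b, 32, 36, 32, 36), (r, 34, 35, 34, 35), (r, 34, 35, 6, 31), (r, 6, 31, 34, 35), (r, 6, 31, 6, 31)}
σ[B < B2]: keep tuples satisfying B < B2 → {(a, 17, 16, 35, 2), (a, 17, 16, 35, 39), (a, 9, 35, 17, 16), (a, 9, 35, 35, 2), (a, 9, 35, 35, 39), (b, 12, 33, 17, 29), (b, 12, 33, 20, 17), (b, 12, 33, 32, 36), (b, 17, 29, 20, 17), (b, 17, 29, 32, 36), (b, 20, 17, 32, 36), (r, 6, 31, 34, 35)}
Keep only column(s) E2, B: {(16, 9), (17, 12), (17, 17), (2, 17), (2, 9), (29, 12), (35, 6), (36, 12), (36, 17), (36, 20), (39, 17), (39, 9)}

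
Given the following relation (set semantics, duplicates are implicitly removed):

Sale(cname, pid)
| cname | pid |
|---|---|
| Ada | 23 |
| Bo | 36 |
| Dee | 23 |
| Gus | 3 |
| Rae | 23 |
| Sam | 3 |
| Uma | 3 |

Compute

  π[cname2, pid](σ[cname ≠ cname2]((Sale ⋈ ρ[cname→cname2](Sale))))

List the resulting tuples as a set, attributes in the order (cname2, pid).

{(Ada, 23), (Dee, 23), (Gus, 3), (Rae, 23), (Sam, 3), (Uma, 3)}

ρ[cname→cname2]: schema becomes (cname2, pid); tuples unchanged.
Sale ⋈ ρ[cname→cname2](Sale) (natural join on pid): {(Ada, 23, Ada), (Ada, 23, Dee), (Ada, 23, Rae), (Bo, 36, Bo), (Dee, 23, Ada), (Dee, 23, Dee), (Dee, 23, Rae), (Gus, 3, Gus), (Gus, 3, Sam), (Gus, 3, Uma), (Rae, 23, Ada), (Rae, 23, Dee), (Rae, 23, Rae), (Sam, 3, Gus), (Sam, 3, Sam), (Sam, 3, Uma), (Uma, 3, Gus), (Uma, 3, Sam), (Uma, 3, Uma)}
Apply σ_{cname ≠ cname2}; surviving tuples: {(Ada, 23, Dee), (Ada, 23, Rae), (Dee, 23, Ada), (Dee, 23, Rae), (Gus, 3, Sam), (Gus, 3, Uma), (Rae, 23, Ada), (Rae, 23, Dee), (Sam, 3, Gus), (Sam, 3, Uma), (Uma, 3, Gus), (Uma, 3, Sam)}
Keep only column(s) cname2, pid (6 duplicate(s) eliminated): {(Ada, 23), (Dee, 23), (Gus, 3), (Rae, 23), (Sam, 3), (Uma, 3)}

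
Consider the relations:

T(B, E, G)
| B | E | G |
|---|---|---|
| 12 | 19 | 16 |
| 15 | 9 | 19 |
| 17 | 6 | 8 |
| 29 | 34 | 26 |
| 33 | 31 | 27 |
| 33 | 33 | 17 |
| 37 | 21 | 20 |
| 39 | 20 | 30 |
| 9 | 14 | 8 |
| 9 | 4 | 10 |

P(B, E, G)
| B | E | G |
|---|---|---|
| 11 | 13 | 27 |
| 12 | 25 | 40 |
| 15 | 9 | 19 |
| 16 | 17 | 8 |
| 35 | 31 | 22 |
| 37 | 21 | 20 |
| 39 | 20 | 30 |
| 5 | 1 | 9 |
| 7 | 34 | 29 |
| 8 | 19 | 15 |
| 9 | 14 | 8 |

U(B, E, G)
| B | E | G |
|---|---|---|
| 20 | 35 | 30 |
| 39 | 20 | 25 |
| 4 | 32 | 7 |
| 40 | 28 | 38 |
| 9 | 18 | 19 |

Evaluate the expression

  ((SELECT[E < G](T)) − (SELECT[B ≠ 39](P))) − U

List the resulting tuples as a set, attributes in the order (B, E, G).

σ[E < G]: keep tuples satisfying E < G → {(15, 9, 19), (17, 6, 8), (39, 20, 30), (9, 4, 10)}
σ[B ≠ 39]: keep tuples satisfying B ≠ 39 → {(11, 13, 27), (12, 25, 40), (15, 9, 19), (16, 17, 8), (35, 31, 22), (37, 21, 20), (5, 1, 9), (7, 34, 29), (8, 19, 15), (9, 14, 8)}
Difference: {(15, 9, 19), (17, 6, 8), (39, 20, 30), (9, 4, 10)} with {(11, 13, 27), (12, 25, 40), (15, 9, 19), (16, 17, 8), (35, 31, 22), (37, 21, 20), (5, 1, 9), (7, 34, 29), (8, 19, 15), (9, 14, 8)} → {(17, 6, 8), (39, 20, 30), (9, 4, 10)}
Difference: {(17, 6, 8), (39, 20, 30), (9, 4, 10)} with {(20, 35, 30), (39, 20, 25), (4, 32, 7), (40, 28, 38), (9, 18, 19)} → {(17, 6, 8), (39, 20, 30), (9, 4, 10)}

{(17, 6, 8), (39, 20, 30), (9, 4, 10)}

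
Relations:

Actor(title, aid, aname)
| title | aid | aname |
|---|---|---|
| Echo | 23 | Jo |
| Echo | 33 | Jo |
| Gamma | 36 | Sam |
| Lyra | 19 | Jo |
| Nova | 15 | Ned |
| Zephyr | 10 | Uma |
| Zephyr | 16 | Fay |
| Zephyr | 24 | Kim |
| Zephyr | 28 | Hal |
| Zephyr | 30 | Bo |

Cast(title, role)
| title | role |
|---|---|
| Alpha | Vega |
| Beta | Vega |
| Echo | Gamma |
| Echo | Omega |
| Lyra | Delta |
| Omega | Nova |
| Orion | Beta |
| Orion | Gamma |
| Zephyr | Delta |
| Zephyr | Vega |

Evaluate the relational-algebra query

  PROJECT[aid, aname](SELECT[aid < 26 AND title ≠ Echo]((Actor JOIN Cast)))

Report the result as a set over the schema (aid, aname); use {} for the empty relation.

Natural join on title: {(Echo, 23, Jo, Gamma), (Echo, 23, Jo, Omega), (Echo, 33, Jo, Gamma), (Echo, 33, Jo, Omega), (Lyra, 19, Jo, Delta), (Zephyr, 10, Uma, Delta), (Zephyr, 10, Uma, Vega), (Zephyr, 16, Fay, Delta), (Zephyr, 16, Fay, Vega), (Zephyr, 24, Kim, Delta), (Zephyr, 24, Kim, Vega), (Zephyr, 28, Hal, Delta), (Zephyr, 28, Hal, Vega), (Zephyr, 30, Bo, Delta), (Zephyr, 30, Bo, Vega)}
σ[aid < 26 AND title ≠ Echo]: keep tuples satisfying aid < 26 AND title ≠ Echo → {(Lyra, 19, Jo, Delta), (Zephyr, 10, Uma, Delta), (Zephyr, 10, Uma, Vega), (Zephyr, 16, Fay, Delta), (Zephyr, 16, Fay, Vega), (Zephyr, 24, Kim, Delta), (Zephyr, 24, Kim, Vega)}
π[aid, aname]: project onto (aid, aname) (3 duplicate(s) eliminated) → {(10, Uma), (16, Fay), (19, Jo), (24, Kim)}

{(10, Uma), (16, Fay), (19, Jo), (24, Kim)}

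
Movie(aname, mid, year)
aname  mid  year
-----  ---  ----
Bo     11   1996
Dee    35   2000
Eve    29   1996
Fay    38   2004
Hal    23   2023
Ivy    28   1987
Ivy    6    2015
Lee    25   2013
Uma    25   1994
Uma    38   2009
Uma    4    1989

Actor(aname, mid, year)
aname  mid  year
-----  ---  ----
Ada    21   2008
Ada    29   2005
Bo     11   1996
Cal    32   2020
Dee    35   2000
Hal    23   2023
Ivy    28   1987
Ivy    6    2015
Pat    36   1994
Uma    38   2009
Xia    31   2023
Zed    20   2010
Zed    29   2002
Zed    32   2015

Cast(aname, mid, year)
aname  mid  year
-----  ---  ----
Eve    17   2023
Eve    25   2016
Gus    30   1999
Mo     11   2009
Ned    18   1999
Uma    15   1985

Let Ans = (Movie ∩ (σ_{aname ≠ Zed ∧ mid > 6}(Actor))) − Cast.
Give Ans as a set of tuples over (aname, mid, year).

Selection aname ≠ Zed ∧ mid > 6: {(Ada, 21, 2008), (Ada, 29, 2005), (Bo, 11, 1996), (Cal, 32, 2020), (Dee, 35, 2000), (Hal, 23, 2023), (Ivy, 28, 1987), (Pat, 36, 1994), (Uma, 38, 2009), (Xia, 31, 2023)}
Taking the intersection: {(Bo, 11, 1996), (Dee, 35, 2000), (Hal, 23, 2023), (Ivy, 28, 1987), (Uma, 38, 2009)}
Taking the difference: {(Bo, 11, 1996), (Dee, 35, 2000), (Hal, 23, 2023), (Ivy, 28, 1987), (Uma, 38, 2009)}

{(Bo, 11, 1996), (Dee, 35, 2000), (Hal, 23, 2023), (Ivy, 28, 1987), (Uma, 38, 2009)}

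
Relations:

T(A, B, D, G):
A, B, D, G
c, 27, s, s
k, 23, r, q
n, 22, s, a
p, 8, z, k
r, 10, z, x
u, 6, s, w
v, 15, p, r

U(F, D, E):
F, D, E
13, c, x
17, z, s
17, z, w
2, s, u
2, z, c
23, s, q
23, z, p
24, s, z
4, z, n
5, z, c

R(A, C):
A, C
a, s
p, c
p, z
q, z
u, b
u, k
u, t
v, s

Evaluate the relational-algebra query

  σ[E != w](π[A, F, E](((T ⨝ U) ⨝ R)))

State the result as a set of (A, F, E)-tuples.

Natural join on D: {(c, 27, s, s, 2, u), (c, 27, s, s, 23, q), (c, 27, s, s, 24, z), (n, 22, s, a, 2, u), (n, 22, s, a, 23, q), (n, 22, s, a, 24, z), (p, 8, z, k, 17, s), (p, 8, z, k, 17, w), (p, 8, z, k, 2, c), (p, 8, z, k, 23, p), (p, 8, z, k, 4, n), (p, 8, z, k, 5, c), (r, 10, z, x, 17, s), (r, 10, z, x, 17, w), (r, 10, z, x, 2, c), (r, 10, z, x, 23, p), (r, 10, z, x, 4, n), (r, 10, z, x, 5, c), (u, 6, s, w, 2, u), (u, 6, s, w, 23, q), (u, 6, s, w, 24, z)}
Natural join on A: {(p, 8, z, k, 17, s, c), (p, 8, z, k, 17, s, z), (p, 8, z, k, 17, w, c), (p, 8, z, k, 17, w, z), (p, 8, z, k, 2, c, c), (p, 8, z, k, 2, c, z), (p, 8, z, k, 23, p, c), (p, 8, z, k, 23, p, z), (p, 8, z, k, 4, n, c), (p, 8, z, k, 4, n, z), (p, 8, z, k, 5, c, c), (p, 8, z, k, 5, c, z), (u, 6, s, w, 2, u, b), (u, 6, s, w, 2, u, k), (u, 6, s, w, 2, u, t), (u, 6, s, w, 23, q, b), (u, 6, s, w, 23, q, k), (u, 6, s, w, 23, q, t), (u, 6, s, w, 24, z, b), (u, 6, s, w, 24, z, k), (u, 6, s, w, 24, z, t)}
π_{A, F, E} gives {(p, 17, s), (p, 17, w), (p, 2, c), (p, 23, p), (p, 4, n), (p, 5, c), (u, 2, u), (u, 23, q), (u, 24, z)} (12 duplicate(s) eliminated).
Selection E != w: {(p, 17, s), (p, 2, c), (p, 23, p), (p, 4, n), (p, 5, c), (u, 2, u), (u, 23, q), (u, 24, z)}

{(p, 17, s), (p, 2, c), (p, 23, p), (p, 4, n), (p, 5, c), (u, 2, u), (u, 23, q), (u, 24, z)}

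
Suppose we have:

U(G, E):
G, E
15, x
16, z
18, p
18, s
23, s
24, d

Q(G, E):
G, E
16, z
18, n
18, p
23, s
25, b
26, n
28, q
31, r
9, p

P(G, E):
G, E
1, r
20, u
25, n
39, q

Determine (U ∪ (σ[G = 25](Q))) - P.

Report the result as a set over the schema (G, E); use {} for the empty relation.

Selection G = 25: {(25, b)}
Set union of the two operands is {(15, x), (16, z), (18, p), (18, s), (23, s), (24, d), (25, b)}.
Set difference of the two operands is {(15, x), (16, z), (18, p), (18, s), (23, s), (24, d), (25, b)}.

{(15, x), (16, z), (18, p), (18, s), (23, s), (24, d), (25, b)}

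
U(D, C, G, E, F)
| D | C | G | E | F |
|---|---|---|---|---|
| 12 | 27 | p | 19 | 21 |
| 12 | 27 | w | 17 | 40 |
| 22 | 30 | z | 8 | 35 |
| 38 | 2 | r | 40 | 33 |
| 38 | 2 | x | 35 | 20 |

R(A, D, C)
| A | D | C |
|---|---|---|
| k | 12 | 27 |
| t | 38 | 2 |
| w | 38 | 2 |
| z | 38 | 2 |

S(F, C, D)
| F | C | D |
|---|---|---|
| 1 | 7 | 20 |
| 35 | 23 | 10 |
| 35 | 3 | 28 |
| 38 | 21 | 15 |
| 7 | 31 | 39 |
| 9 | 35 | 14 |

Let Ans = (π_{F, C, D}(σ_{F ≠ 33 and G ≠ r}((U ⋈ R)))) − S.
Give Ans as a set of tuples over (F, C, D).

U ⋈ R (natural join on D, C): {(12, 27, p, 19, 21, k), (12, 27, w, 17, 40, k), (38, 2, r, 40, 33, t), (38, 2, r, 40, 33, w), (38, 2, r, 40, 33, z), (38, 2, x, 35, 20, t), (38, 2, x, 35, 20, w), (38, 2, x, 35, 20, z)}
σ[F ≠ 33 and G ≠ r]: keep tuples satisfying F ≠ 33 and G ≠ r → {(12, 27, p, 19, 21, k), (12, 27, w, 17, 40, k), (38, 2, x, 35, 20, t), (38, 2, x, 35, 20, w), (38, 2, x, 35, 20, z)}
π[F, C, D]: project onto (F, C, D) (2 duplicate(s) eliminated) → {(20, 2, 38), (21, 27, 12), (40, 27, 12)}
Difference: {(20, 2, 38), (21, 27, 12), (40, 27, 12)} with {(1, 7, 20), (35, 23, 10), (35, 3, 28), (38, 21, 15), (7, 31, 39), (9, 35, 14)} → {(20, 2, 38), (21, 27, 12), (40, 27, 12)}

{(20, 2, 38), (21, 27, 12), (40, 27, 12)}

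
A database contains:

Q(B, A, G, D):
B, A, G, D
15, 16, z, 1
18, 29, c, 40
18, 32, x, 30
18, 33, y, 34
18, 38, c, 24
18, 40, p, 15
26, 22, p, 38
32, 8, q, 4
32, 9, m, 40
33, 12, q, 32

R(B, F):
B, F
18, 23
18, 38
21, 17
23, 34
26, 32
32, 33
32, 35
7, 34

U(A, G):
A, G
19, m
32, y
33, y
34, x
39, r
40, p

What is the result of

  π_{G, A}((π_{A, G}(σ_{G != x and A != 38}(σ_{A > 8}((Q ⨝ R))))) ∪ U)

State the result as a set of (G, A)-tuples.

Joining Q and R on B yields {(18, 29, c, 40, 23), (18, 29, c, 40, 38), (18, 32, x, 30, 23), (18, 32, x, 30, 38), (18, 33, y, 34, 23), (18, 33, y, 34, 38), (18, 38, c, 24, 23), (18, 38, c, 24, 38), (18, 40, p, 15, 23), (18, 40, p, 15, 38), (26, 22, p, 38, 32), (32, 8, q, 4, 33), (32, 8, q, 4, 35), (32, 9, m, 40, 33), (32, 9, m, 40, 35)}.
Filtering on A > 8 leaves {(18, 29, c, 40, 23), (18, 29, c, 40, 38), (18, 32, x, 30, 23), (18, 32, x, 30, 38), (18, 33, y, 34, 23), (18, 33, y, 34, 38), (18, 38, c, 24, 23), (18, 38, c, 24, 38), (18, 40, p, 15, 23), (18, 40, p, 15, 38), (26, 22, p, 38, 32), (32, 9, m, 40, 33), (32, 9, m, 40, 35)}.
Filtering on G != x and A != 38 leaves {(18, 29, c, 40, 23), (18, 29, c, 40, 38), (18, 33, y, 34, 23), (18, 33, y, 34, 38), (18, 40, p, 15, 23), (18, 40, p, 15, 38), (26, 22, p, 38, 32), (32, 9, m, 40, 33), (32, 9, m, 40, 35)}.
π_{A, G} gives {(22, p), (29, c), (33, y), (40, p), (9, m)} (4 duplicate(s) eliminated).
Union: {(22, p), (29, c), (33, y), (40, p), (9, m)} with {(19, m), (32, y), (33, y), (34, x), (39, r), (40, p)} → {(19, m), (22, p), (29, c), (32, y), (33, y), (34, x), (39, r), (40, p), (9, m)}
π_{G, A} gives {(c, 29), (m, 19), (m, 9), (p, 22), (p, 40), (r, 39), (x, 34), (y, 32), (y, 33)}.

{(c, 29), (m, 19), (m, 9), (p, 22), (p, 40), (r, 39), (x, 34), (y, 32), (y, 33)}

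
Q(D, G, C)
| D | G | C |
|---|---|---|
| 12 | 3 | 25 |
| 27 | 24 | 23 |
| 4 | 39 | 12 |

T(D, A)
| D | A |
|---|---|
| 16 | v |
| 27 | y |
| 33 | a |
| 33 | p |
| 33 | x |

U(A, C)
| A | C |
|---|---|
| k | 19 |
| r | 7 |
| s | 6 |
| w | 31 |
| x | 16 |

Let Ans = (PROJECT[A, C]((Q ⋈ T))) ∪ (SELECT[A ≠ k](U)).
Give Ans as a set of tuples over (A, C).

Natural join on D: {(27, 24, 23, y)}
π_{A, C} gives {(y, 23)}.
Apply σ_{A ≠ k}; surviving tuples: {(r, 7), (s, 6), (w, 31), (x, 16)}
Taking the union: {(r, 7), (s, 6), (w, 31), (x, 16), (y, 23)}

{(r, 7), (s, 6), (w, 31), (x, 16), (y, 23)}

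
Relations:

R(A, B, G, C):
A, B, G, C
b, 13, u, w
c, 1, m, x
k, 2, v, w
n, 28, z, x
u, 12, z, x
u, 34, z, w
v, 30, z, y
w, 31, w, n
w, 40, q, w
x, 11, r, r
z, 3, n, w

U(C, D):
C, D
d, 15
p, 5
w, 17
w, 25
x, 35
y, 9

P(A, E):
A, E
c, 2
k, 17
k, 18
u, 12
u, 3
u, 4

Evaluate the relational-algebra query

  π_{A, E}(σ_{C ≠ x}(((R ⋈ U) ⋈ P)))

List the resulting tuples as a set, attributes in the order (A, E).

Natural join on C: {(b, 13, u, w, 17), (b, 13, u, w, 25), (c, 1, m, x, 35), (k, 2, v, w, 17), (k, 2, v, w, 25), (n, 28, z, x, 35), (u, 12, z, x, 35), (u, 34, z, w, 17), (u, 34, z, w, 25), (v, 30, z, y, 9), (w, 40, q, w, 17), (w, 40, q, w, 25), (z, 3, n, w, 17), (z, 3, n, w, 25)}
Natural join on A: {(c, 1, m, x, 35, 2), (k, 2, v, w, 17, 17), (k, 2, v, w, 17, 18), (k, 2, v, w, 25, 17), (k, 2, v, w, 25, 18), (u, 12, z, x, 35, 12), (u, 12, z, x, 35, 3), (u, 12, z, x, 35, 4), (u, 34, z, w, 17, 12), (u, 34, z, w, 17, 3), (u, 34, z, w, 17, 4), (u, 34, z, w, 25, 12), (u, 34, z, w, 25, 3), (u, 34, z, w, 25, 4)}
σ[C ≠ x]: keep tuples satisfying C ≠ x → {(k, 2, v, w, 17, 17), (k, 2, v, w, 17, 18), (k, 2, v, w, 25, 17), (k, 2, v, w, 25, 18), (u, 34, z, w, 17, 12), (u, 34, z, w, 17, 3), (u, 34, z, w, 17, 4), (u, 34, z, w, 25, 12), (u, 34, z, w, 25, 3), (u, 34, z, w, 25, 4)}
Projecting to A, E (5 duplicate(s) eliminated): {(k, 17), (k, 18), (u, 12), (u, 3), (u, 4)}

{(k, 17), (k, 18), (u, 12), (u, 3), (u, 4)}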